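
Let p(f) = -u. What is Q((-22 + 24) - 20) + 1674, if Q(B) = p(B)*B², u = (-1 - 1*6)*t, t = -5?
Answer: -9666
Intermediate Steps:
u = 35 (u = (-1 - 1*6)*(-5) = (-1 - 6)*(-5) = -7*(-5) = 35)
p(f) = -35 (p(f) = -1*35 = -35)
Q(B) = -35*B²
Q((-22 + 24) - 20) + 1674 = -35*((-22 + 24) - 20)² + 1674 = -35*(2 - 20)² + 1674 = -35*(-18)² + 1674 = -35*324 + 1674 = -11340 + 1674 = -9666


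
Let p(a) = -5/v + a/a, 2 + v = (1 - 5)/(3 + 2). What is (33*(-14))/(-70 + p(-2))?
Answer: 6468/941 ≈ 6.8735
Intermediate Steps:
v = -14/5 (v = -2 + (1 - 5)/(3 + 2) = -2 - 4/5 = -2 - 4*⅕ = -2 - ⅘ = -14/5 ≈ -2.8000)
p(a) = 39/14 (p(a) = -5/(-14/5) + a/a = -5*(-5/14) + 1 = 25/14 + 1 = 39/14)
(33*(-14))/(-70 + p(-2)) = (33*(-14))/(-70 + 39/14) = -462/(-941/14) = -462*(-14/941) = 6468/941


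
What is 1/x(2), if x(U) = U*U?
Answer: 1/4 ≈ 0.25000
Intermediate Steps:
x(U) = U**2
1/x(2) = 1/(2**2) = 1/4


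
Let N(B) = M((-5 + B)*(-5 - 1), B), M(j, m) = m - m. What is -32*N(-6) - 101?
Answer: -101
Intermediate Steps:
M(j, m) = 0
N(B) = 0
-32*N(-6) - 101 = -32*0 - 101 = 0 - 101 = -101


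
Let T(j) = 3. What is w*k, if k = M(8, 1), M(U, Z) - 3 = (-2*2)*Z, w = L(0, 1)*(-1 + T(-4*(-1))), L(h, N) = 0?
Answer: 0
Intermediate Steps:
w = 0 (w = 0*(-1 + 3) = 0*2 = 0)
M(U, Z) = 3 - 4*Z (M(U, Z) = 3 + (-2*2)*Z = 3 - 4*Z)
k = -1 (k = 3 - 4*1 = 3 - 4 = -1)
w*k = 0*(-1) = 0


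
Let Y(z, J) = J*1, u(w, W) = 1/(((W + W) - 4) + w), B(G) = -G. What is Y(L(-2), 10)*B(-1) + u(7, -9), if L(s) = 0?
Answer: 149/15 ≈ 9.9333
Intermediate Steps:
u(w, W) = 1/(-4 + w + 2*W) (u(w, W) = 1/((2*W - 4) + w) = 1/((-4 + 2*W) + w) = 1/(-4 + w + 2*W))
Y(z, J) = J
Y(L(-2), 10)*B(-1) + u(7, -9) = 10*(-1*(-1)) + 1/(-4 + 7 + 2*(-9)) = 10*1 + 1/(-4 + 7 - 18) = 10 + 1/(-15) = 10 - 1/15 = 149/15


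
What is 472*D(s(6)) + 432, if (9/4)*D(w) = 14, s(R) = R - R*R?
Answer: 30320/9 ≈ 3368.9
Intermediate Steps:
s(R) = R - R²
D(w) = 56/9 (D(w) = (4/9)*14 = 56/9)
472*D(s(6)) + 432 = 472*(56/9) + 432 = 26432/9 + 432 = 30320/9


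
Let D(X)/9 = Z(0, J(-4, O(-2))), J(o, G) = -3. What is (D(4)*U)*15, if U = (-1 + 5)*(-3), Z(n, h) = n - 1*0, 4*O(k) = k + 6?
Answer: 0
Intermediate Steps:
O(k) = 3/2 + k/4 (O(k) = (k + 6)/4 = (6 + k)/4 = 3/2 + k/4)
Z(n, h) = n (Z(n, h) = n + 0 = n)
U = -12 (U = 4*(-3) = -12)
D(X) = 0 (D(X) = 9*0 = 0)
(D(4)*U)*15 = (0*(-12))*15 = 0*15 = 0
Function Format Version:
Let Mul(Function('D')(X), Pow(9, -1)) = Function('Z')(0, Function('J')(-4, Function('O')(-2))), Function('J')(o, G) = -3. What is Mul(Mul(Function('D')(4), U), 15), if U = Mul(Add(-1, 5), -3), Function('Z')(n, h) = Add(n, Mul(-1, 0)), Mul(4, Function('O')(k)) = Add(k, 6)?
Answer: 0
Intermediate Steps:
Function('O')(k) = Add(Rational(3, 2), Mul(Rational(1, 4), k)) (Function('O')(k) = Mul(Rational(1, 4), Add(k, 6)) = Mul(Rational(1, 4), Add(6, k)) = Add(Rational(3, 2), Mul(Rational(1, 4), k)))
Function('Z')(n, h) = n (Function('Z')(n, h) = Add(n, 0) = n)
U = -12 (U = Mul(4, -3) = -12)
Function('D')(X) = 0 (Function('D')(X) = Mul(9, 0) = 0)
Mul(Mul(Function('D')(4), U), 15) = Mul(Mul(0, -12), 15) = Mul(0, 15) = 0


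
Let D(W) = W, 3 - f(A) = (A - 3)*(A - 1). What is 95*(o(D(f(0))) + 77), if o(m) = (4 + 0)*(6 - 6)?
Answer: 7315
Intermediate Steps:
f(A) = 3 - (-1 + A)*(-3 + A) (f(A) = 3 - (A - 3)*(A - 1) = 3 - (-3 + A)*(-1 + A) = 3 - (-1 + A)*(-3 + A))
o(m) = 0 (o(m) = 4*0 = 0)
95*(o(D(f(0))) + 77) = 95*(0 + 77) = 95*77 = 7315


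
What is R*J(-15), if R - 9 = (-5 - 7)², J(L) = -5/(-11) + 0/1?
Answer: 765/11 ≈ 69.545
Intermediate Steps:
J(L) = 5/11 (J(L) = -5*(-1/11) + 0*1 = 5/11 + 0 = 5/11)
R = 153 (R = 9 + (-5 - 7)² = 9 + (-12)² = 9 + 144 = 153)
R*J(-15) = 153*(5/11) = 765/11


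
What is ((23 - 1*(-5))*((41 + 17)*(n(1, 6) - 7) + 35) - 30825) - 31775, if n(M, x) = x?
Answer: -63244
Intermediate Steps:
((23 - 1*(-5))*((41 + 17)*(n(1, 6) - 7) + 35) - 30825) - 31775 = ((23 - 1*(-5))*((41 + 17)*(6 - 7) + 35) - 30825) - 31775 = ((23 + 5)*(58*(-1) + 35) - 30825) - 31775 = (28*(-58 + 35) - 30825) - 31775 = (28*(-23) - 30825) - 31775 = (-644 - 30825) - 31775 = -31469 - 31775 = -63244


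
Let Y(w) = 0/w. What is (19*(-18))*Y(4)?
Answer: 0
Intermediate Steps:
Y(w) = 0
(19*(-18))*Y(4) = (19*(-18))*0 = -342*0 = 0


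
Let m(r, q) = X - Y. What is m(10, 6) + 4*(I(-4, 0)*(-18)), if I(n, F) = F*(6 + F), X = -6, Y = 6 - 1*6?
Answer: -6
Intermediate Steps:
Y = 0 (Y = 6 - 6 = 0)
m(r, q) = -6 (m(r, q) = -6 - 1*0 = -6 + 0 = -6)
m(10, 6) + 4*(I(-4, 0)*(-18)) = -6 + 4*((0*(6 + 0))*(-18)) = -6 + 4*((0*6)*(-18)) = -6 + 4*(0*(-18)) = -6 + 4*0 = -6 + 0 = -6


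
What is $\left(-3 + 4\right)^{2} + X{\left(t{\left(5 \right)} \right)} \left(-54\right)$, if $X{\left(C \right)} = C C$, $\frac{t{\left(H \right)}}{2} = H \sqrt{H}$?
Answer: $-26999$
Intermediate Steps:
$t{\left(H \right)} = 2 H^{\frac{3}{2}}$ ($t{\left(H \right)} = 2 H \sqrt{H} = 2 H^{\frac{3}{2}}$)
$X{\left(C \right)} = C^{2}$
$\left(-3 + 4\right)^{2} + X{\left(t{\left(5 \right)} \right)} \left(-54\right) = \left(-3 + 4\right)^{2} + \left(2 \cdot 5^{\frac{3}{2}}\right)^{2} \left(-54\right) = 1^{2} + \left(2 \cdot 5 \sqrt{5}\right)^{2} \left(-54\right) = 1 + \left(10 \sqrt{5}\right)^{2} \left(-54\right) = 1 + 500 \left(-54\right) = 1 - 27000 = -26999$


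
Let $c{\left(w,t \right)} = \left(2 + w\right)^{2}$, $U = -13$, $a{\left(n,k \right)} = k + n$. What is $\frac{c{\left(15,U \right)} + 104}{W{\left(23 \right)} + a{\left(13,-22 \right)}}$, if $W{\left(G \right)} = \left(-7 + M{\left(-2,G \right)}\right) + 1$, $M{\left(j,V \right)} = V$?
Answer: $\frac{393}{8} \approx 49.125$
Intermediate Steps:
$W{\left(G \right)} = -6 + G$ ($W{\left(G \right)} = \left(-7 + G\right) + 1 = -6 + G$)
$\frac{c{\left(15,U \right)} + 104}{W{\left(23 \right)} + a{\left(13,-22 \right)}} = \frac{\left(2 + 15\right)^{2} + 104}{\left(-6 + 23\right) + \left(-22 + 13\right)} = \frac{17^{2} + 104}{17 - 9} = \frac{289 + 104}{8} = 393 \cdot \frac{1}{8} = \frac{393}{8}$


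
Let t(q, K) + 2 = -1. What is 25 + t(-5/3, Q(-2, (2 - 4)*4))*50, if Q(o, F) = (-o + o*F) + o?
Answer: -125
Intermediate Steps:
Q(o, F) = F*o (Q(o, F) = (-o + F*o) + o = F*o)
t(q, K) = -3 (t(q, K) = -2 - 1 = -3)
25 + t(-5/3, Q(-2, (2 - 4)*4))*50 = 25 - 3*50 = 25 - 150 = -125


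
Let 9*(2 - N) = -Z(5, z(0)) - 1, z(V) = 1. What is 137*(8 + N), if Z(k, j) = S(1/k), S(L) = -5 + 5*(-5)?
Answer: 8357/9 ≈ 928.56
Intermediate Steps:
S(L) = -30 (S(L) = -5 - 25 = -30)
Z(k, j) = -30
N = -11/9 (N = 2 - (-1*(-30) - 1)/9 = 2 - (30 - 1)/9 = 2 - ⅑*29 = 2 - 29/9 = -11/9 ≈ -1.2222)
137*(8 + N) = 137*(8 - 11/9) = 137*(61/9) = 8357/9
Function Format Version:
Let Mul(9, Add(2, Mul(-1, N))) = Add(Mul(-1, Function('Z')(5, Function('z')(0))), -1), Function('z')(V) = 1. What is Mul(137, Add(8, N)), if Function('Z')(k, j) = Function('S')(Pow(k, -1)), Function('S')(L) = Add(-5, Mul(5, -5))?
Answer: Rational(8357, 9) ≈ 928.56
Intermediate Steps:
Function('S')(L) = -30 (Function('S')(L) = Add(-5, -25) = -30)
Function('Z')(k, j) = -30
N = Rational(-11, 9) (N = Add(2, Mul(Rational(-1, 9), Add(Mul(-1, -30), -1))) = Add(2, Mul(Rational(-1, 9), Add(30, -1))) = Add(2, Mul(Rational(-1, 9), 29)) = Add(2, Rational(-29, 9)) = Rational(-11, 9) ≈ -1.2222)
Mul(137, Add(8, N)) = Mul(137, Add(8, Rational(-11, 9))) = Mul(137, Rational(61, 9)) = Rational(8357, 9)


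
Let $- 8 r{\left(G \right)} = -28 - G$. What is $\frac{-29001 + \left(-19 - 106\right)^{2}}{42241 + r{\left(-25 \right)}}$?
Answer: $- \frac{9728}{30721} \approx -0.31666$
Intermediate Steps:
$r{\left(G \right)} = \frac{7}{2} + \frac{G}{8}$ ($r{\left(G \right)} = - \frac{-28 - G}{8} = \frac{7}{2} + \frac{G}{8}$)
$\frac{-29001 + \left(-19 - 106\right)^{2}}{42241 + r{\left(-25 \right)}} = \frac{-29001 + \left(-19 - 106\right)^{2}}{42241 + \left(\frac{7}{2} + \frac{1}{8} \left(-25\right)\right)} = \frac{-29001 + \left(-125\right)^{2}}{42241 + \left(\frac{7}{2} - \frac{25}{8}\right)} = \frac{-29001 + 15625}{42241 + \frac{3}{8}} = - \frac{13376}{\frac{337931}{8}} = \left(-13376\right) \frac{8}{337931} = - \frac{9728}{30721}$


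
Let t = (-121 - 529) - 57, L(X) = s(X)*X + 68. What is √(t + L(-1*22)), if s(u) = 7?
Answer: I*√793 ≈ 28.16*I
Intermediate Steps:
L(X) = 68 + 7*X (L(X) = 7*X + 68 = 68 + 7*X)
t = -707 (t = -650 - 57 = -707)
√(t + L(-1*22)) = √(-707 + (68 + 7*(-1*22))) = √(-707 + (68 + 7*(-22))) = √(-707 + (68 - 154)) = √(-707 - 86) = √(-793) = I*√793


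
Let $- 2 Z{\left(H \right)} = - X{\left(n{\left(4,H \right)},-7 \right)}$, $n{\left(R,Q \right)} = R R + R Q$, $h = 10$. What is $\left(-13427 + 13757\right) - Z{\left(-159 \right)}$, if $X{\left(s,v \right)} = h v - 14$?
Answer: $372$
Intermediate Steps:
$n{\left(R,Q \right)} = R^{2} + Q R$
$X{\left(s,v \right)} = -14 + 10 v$ ($X{\left(s,v \right)} = 10 v - 14 = -14 + 10 v$)
$Z{\left(H \right)} = -42$ ($Z{\left(H \right)} = - \frac{\left(-1\right) \left(-14 + 10 \left(-7\right)\right)}{2} = - \frac{\left(-1\right) \left(-14 - 70\right)}{2} = - \frac{\left(-1\right) \left(-84\right)}{2} = \left(- \frac{1}{2}\right) 84 = -42$)
$\left(-13427 + 13757\right) - Z{\left(-159 \right)} = \left(-13427 + 13757\right) - -42 = 330 + 42 = 372$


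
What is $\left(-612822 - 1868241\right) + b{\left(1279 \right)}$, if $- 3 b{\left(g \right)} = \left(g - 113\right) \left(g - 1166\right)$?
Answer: $- \frac{7574947}{3} \approx -2.525 \cdot 10^{6}$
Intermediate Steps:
$b{\left(g \right)} = - \frac{\left(-1166 + g\right) \left(-113 + g\right)}{3}$ ($b{\left(g \right)} = - \frac{\left(g - 113\right) \left(g - 1166\right)}{3} = - \frac{\left(-113 + g\right) \left(-1166 + g\right)}{3} = - \frac{\left(-1166 + g\right) \left(-113 + g\right)}{3}$)
$\left(-612822 - 1868241\right) + b{\left(1279 \right)} = \left(-612822 - 1868241\right) - \left(-501361 + \frac{1635841}{3}\right) = -2481063 - \frac{131758}{3} = - \frac{7574947}{3}$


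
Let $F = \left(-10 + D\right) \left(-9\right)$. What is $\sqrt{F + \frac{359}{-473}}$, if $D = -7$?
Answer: $\frac{\sqrt{34060730}}{473} \approx 12.339$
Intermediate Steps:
$F = 153$ ($F = \left(-10 - 7\right) \left(-9\right) = \left(-17\right) \left(-9\right) = 153$)
$\sqrt{F + \frac{359}{-473}} = \sqrt{153 + \frac{359}{-473}} = \sqrt{153 + 359 \left(- \frac{1}{473}\right)} = \sqrt{153 - \frac{359}{473}} = \sqrt{\frac{72010}{473}} = \frac{\sqrt{34060730}}{473}$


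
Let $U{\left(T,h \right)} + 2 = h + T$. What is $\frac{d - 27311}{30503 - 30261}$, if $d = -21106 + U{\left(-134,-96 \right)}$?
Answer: $- \frac{48649}{242} \approx -201.03$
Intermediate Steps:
$U{\left(T,h \right)} = -2 + T + h$ ($U{\left(T,h \right)} = -2 + \left(h + T\right) = -2 + \left(T + h\right) = -2 + T + h$)
$d = -21338$ ($d = -21106 - 232 = -21338$)
$\frac{d - 27311}{30503 - 30261} = \frac{-21338 - 27311}{30503 - 30261} = - \frac{48649}{242}$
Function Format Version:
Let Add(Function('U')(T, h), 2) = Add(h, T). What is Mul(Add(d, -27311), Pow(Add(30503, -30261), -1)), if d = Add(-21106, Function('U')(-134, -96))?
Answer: Rational(-48649, 242) ≈ -201.03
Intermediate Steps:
Function('U')(T, h) = Add(-2, T, h) (Function('U')(T, h) = Add(-2, Add(h, T)) = Add(-2, Add(T, h)) = Add(-2, T, h))
d = -21338 (d = Add(-21106, Add(-2, -134, -96)) = Add(-21106, -232) = -21338)
Mul(Add(d, -27311), Pow(Add(30503, -30261), -1)) = Mul(Add(-21338, -27311), Pow(Add(30503, -30261), -1)) = Mul(-48649, Pow(242, -1)) = Mul(-48649, Rational(1, 242)) = Rational(-48649, 242)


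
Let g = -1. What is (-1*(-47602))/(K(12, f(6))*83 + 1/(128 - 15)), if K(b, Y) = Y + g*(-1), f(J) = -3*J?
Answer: -2689513/79721 ≈ -33.737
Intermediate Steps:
K(b, Y) = 1 + Y (K(b, Y) = Y - 1*(-1) = Y + 1 = 1 + Y)
(-1*(-47602))/(K(12, f(6))*83 + 1/(128 - 15)) = (-1*(-47602))/((1 - 3*6)*83 + 1/(128 - 15)) = 47602/((1 - 18)*83 + 1/113) = 47602/(-17*83 + 1/113) = 47602/(-1411 + 1/113) = 47602/(-159442/113) = 47602*(-113/159442) = -2689513/79721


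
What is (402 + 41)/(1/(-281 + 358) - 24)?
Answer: -34111/1847 ≈ -18.468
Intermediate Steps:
(402 + 41)/(1/(-281 + 358) - 24) = 443/(1/77 - 24) = 443/(-1847/77) = 443*(-77/1847) = -34111/1847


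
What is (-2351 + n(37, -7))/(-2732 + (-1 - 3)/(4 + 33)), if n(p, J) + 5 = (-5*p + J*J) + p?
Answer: 90835/101088 ≈ 0.89857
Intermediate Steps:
n(p, J) = -5 + J² - 4*p (n(p, J) = -5 + ((-5*p + J*J) + p) = -5 + ((-5*p + J²) + p) = -5 + ((J² - 5*p) + p) = -5 + (J² - 4*p) = -5 + J² - 4*p)
(-2351 + n(37, -7))/(-2732 + (-1 - 3)/(4 + 33)) = (-2351 + (-5 + (-7)² - 4*37))/(-2732 + (-1 - 3)/(4 + 33)) = (-2351 + (-5 + 49 - 148))/(-2732 - 4/37) = (-2351 - 104)/(-2732 + (1/37)*(-4)) = -2455/(-2732 - 4/37) = -2455/(-101088/37) = -2455*(-37/101088) = 90835/101088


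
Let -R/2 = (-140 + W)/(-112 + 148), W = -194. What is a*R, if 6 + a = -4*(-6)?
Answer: 334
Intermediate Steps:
a = 18 (a = -6 - 4*(-6) = -6 + 24 = 18)
R = 167/9 (R = -2*(-140 - 194)/(-112 + 148) = -(-668)/36 = -2*(-167/18) = 167/9 ≈ 18.556)
a*R = 18*(167/9) = 334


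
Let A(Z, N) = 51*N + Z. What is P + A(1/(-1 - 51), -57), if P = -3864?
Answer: -352093/52 ≈ -6771.0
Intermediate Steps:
A(Z, N) = Z + 51*N
P + A(1/(-1 - 51), -57) = -3864 + (1/(-1 - 51) + 51*(-57)) = -3864 + (1/(-52) - 2907) = -3864 + (-1/52 - 2907) = -3864 - 151165/52 = -352093/52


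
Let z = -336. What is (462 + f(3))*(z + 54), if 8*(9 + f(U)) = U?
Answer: -511407/4 ≈ -1.2785e+5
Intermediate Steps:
f(U) = -9 + U/8
(462 + f(3))*(z + 54) = (462 + (-9 + (⅛)*3))*(-336 + 54) = (462 + (-9 + 3/8))*(-282) = (462 - 69/8)*(-282) = (3627/8)*(-282) = -511407/4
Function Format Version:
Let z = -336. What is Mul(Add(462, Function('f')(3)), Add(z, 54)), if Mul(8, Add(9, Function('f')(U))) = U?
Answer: Rational(-511407, 4) ≈ -1.2785e+5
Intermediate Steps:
Function('f')(U) = Add(-9, Mul(Rational(1, 8), U))
Mul(Add(462, Function('f')(3)), Add(z, 54)) = Mul(Add(462, Add(-9, Mul(Rational(1, 8), 3))), Add(-336, 54)) = Mul(Add(462, Add(-9, Rational(3, 8))), -282) = Mul(Add(462, Rational(-69, 8)), -282) = Mul(Rational(3627, 8), -282) = Rational(-511407, 4)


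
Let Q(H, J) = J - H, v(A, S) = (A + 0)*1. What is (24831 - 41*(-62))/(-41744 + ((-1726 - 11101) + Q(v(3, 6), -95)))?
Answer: -27373/54669 ≈ -0.50070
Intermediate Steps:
v(A, S) = A (v(A, S) = A*1 = A)
(24831 - 41*(-62))/(-41744 + ((-1726 - 11101) + Q(v(3, 6), -95))) = (24831 - 41*(-62))/(-41744 + ((-1726 - 11101) + (-95 - 1*3))) = (24831 + 2542)/(-41744 + (-12827 + (-95 - 3))) = 27373/(-41744 + (-12827 - 98)) = 27373/(-41744 - 12925) = 27373/(-54669) = 27373*(-1/54669) = -27373/54669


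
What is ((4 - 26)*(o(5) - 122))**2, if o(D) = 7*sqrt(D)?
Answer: 7322436 - 826672*sqrt(5) ≈ 5.4739e+6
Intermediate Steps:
((4 - 26)*(o(5) - 122))**2 = ((4 - 26)*(7*sqrt(5) - 122))**2 = (-22*(-122 + 7*sqrt(5)))**2 = (2684 - 154*sqrt(5))**2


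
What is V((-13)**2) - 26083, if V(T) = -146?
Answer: -26229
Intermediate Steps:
V((-13)**2) - 26083 = -146 - 26083 = -26229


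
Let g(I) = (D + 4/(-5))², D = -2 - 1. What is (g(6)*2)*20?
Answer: 2888/5 ≈ 577.60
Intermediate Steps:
D = -3
g(I) = 361/25 (g(I) = (-3 + 4/(-5))² = (-3 + 4*(-⅕))² = (-3 - ⅘)² = (-19/5)² = 361/25)
(g(6)*2)*20 = ((361/25)*2)*20 = (722/25)*20 = 2888/5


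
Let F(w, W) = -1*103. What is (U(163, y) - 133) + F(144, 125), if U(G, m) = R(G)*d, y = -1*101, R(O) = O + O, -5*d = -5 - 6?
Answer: 2406/5 ≈ 481.20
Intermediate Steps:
F(w, W) = -103
d = 11/5 (d = -(-5 - 6)/5 = -⅕*(-11) = 11/5 ≈ 2.2000)
R(O) = 2*O
y = -101
U(G, m) = 22*G/5 (U(G, m) = (2*G)*(11/5) = 22*G/5)
(U(163, y) - 133) + F(144, 125) = ((22/5)*163 - 133) - 103 = (3586/5 - 133) - 103 = 2921/5 - 103 = 2406/5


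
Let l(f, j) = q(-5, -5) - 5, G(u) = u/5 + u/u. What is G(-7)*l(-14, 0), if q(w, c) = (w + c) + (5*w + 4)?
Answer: 72/5 ≈ 14.400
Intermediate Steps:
q(w, c) = 4 + c + 6*w (q(w, c) = (c + w) + (4 + 5*w) = 4 + c + 6*w)
G(u) = 1 + u/5 (G(u) = u*(⅕) + 1 = u/5 + 1 = 1 + u/5)
l(f, j) = -36 (l(f, j) = (4 - 5 + 6*(-5)) - 5 = (4 - 5 - 30) - 5 = -31 - 5 = -36)
G(-7)*l(-14, 0) = (1 + (⅕)*(-7))*(-36) = (1 - 7/5)*(-36) = -⅖*(-36) = 72/5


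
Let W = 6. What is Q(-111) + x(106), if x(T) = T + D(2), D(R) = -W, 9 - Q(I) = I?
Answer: 220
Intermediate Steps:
Q(I) = 9 - I
D(R) = -6 (D(R) = -1*6 = -6)
x(T) = -6 + T (x(T) = T - 6 = -6 + T)
Q(-111) + x(106) = (9 - 1*(-111)) + (-6 + 106) = (9 + 111) + 100 = 120 + 100 = 220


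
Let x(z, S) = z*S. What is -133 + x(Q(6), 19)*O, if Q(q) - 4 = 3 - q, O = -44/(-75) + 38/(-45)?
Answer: -31027/225 ≈ -137.90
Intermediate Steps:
O = -58/225 (O = -44*(-1/75) + 38*(-1/45) = 44/75 - 38/45 = -58/225 ≈ -0.25778)
Q(q) = 7 - q (Q(q) = 4 + (3 - q) = 7 - q)
x(z, S) = S*z
-133 + x(Q(6), 19)*O = -133 + (19*(7 - 1*6))*(-58/225) = -133 + (19*(7 - 6))*(-58/225) = -133 + (19*1)*(-58/225) = -133 + 19*(-58/225) = -133 - 1102/225 = -31027/225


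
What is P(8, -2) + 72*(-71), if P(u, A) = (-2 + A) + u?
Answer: -5108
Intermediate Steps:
P(u, A) = -2 + A + u
P(8, -2) + 72*(-71) = (-2 - 2 + 8) + 72*(-71) = 4 - 5112 = -5108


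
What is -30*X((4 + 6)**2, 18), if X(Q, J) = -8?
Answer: 240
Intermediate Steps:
-30*X((4 + 6)**2, 18) = -30*(-8) = 240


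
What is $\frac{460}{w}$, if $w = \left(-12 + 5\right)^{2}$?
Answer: $\frac{460}{49} \approx 9.3878$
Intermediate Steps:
$w = 49$ ($w = \left(-7\right)^{2} = 49$)
$\frac{460}{w} = \frac{460}{49}$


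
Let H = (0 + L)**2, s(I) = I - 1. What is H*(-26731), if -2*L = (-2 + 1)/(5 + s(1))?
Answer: -26731/100 ≈ -267.31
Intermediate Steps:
s(I) = -1 + I
L = 1/10 (L = -(-2 + 1)/(2*(5 + (-1 + 1))) = -(-1)/(2*(5 + 0)) = -(-1)/(2*5) = -1/2*(-1/5) = 1/10 ≈ 0.10000)
H = 1/100 (H = (0 + 1/10)**2 = (1/10)**2 = 1/100 ≈ 0.010000)
H*(-26731) = (1/100)*(-26731) = -26731/100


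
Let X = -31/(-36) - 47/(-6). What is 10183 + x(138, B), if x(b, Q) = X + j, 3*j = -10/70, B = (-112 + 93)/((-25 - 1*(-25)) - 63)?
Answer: 2568295/252 ≈ 10192.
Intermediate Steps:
B = 19/63 (B = -19/((-25 + 25) - 63) = -19/(0 - 63) = -19/(-63) = -19*(-1/63) = 19/63 ≈ 0.30159)
X = 313/36 (X = -31*(-1/36) - 47*(-⅙) = 31/36 + 47/6 = 313/36 ≈ 8.6944)
j = -1/21 (j = (-10/70)/3 = (-10*1/70)/3 = (⅓)*(-⅐) = -1/21 ≈ -0.047619)
x(b, Q) = 2179/252 (x(b, Q) = 313/36 - 1/21 = 2179/252)
10183 + x(138, B) = 10183 + 2179/252 = 2568295/252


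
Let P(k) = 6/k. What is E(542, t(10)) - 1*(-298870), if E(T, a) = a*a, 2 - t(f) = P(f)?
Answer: 7471799/25 ≈ 2.9887e+5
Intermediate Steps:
t(f) = 2 - 6/f
E(T, a) = a²
E(542, t(10)) - 1*(-298870) = (2 - 6/10)² - 1*(-298870) = (2 - 6*⅒)² + 298870 = (2 - ⅗)² + 298870 = (7/5)² + 298870 = 49/25 + 298870 = 7471799/25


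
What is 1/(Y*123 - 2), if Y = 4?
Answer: 1/490 ≈ 0.0020408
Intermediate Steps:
1/(Y*123 - 2) = 1/(4*123 - 2) = 1/(492 - 2) = 1/490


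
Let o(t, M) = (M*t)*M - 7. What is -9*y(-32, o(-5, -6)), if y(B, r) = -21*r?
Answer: -35343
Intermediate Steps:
o(t, M) = -7 + t*M² (o(t, M) = t*M² - 7 = -7 + t*M²)
-9*y(-32, o(-5, -6)) = -(-189)*(-7 - 5*(-6)²) = -(-189)*(-7 - 5*36) = -(-189)*(-7 - 180) = -(-189)*(-187) = -9*3927 = -35343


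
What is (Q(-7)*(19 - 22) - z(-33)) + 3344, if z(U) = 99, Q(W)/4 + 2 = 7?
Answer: 3185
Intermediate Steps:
Q(W) = 20 (Q(W) = -8 + 4*7 = -8 + 28 = 20)
(Q(-7)*(19 - 22) - z(-33)) + 3344 = (20*(19 - 22) - 1*99) + 3344 = (20*(-3) - 99) + 3344 = (-60 - 99) + 3344 = -159 + 3344 = 3185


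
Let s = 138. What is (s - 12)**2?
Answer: 15876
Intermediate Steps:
(s - 12)**2 = (138 - 12)**2 = 126**2 = 15876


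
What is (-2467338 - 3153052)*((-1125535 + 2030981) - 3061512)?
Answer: 12117931785740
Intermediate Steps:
(-2467338 - 3153052)*((-1125535 + 2030981) - 3061512) = -5620390*(905446 - 3061512) = -5620390*(-2156066) = 12117931785740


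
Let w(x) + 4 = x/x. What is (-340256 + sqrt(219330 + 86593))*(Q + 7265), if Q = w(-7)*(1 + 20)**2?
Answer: -2021801152 + 5942*sqrt(305923) ≈ -2.0185e+9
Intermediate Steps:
w(x) = -3 (w(x) = -4 + x/x = -4 + 1 = -3)
Q = -1323 (Q = -3*(1 + 20)**2 = -3*21**2 = -3*441 = -1323)
(-340256 + sqrt(219330 + 86593))*(Q + 7265) = (-340256 + sqrt(219330 + 86593))*(-1323 + 7265) = (-340256 + sqrt(305923))*5942 = -2021801152 + 5942*sqrt(305923)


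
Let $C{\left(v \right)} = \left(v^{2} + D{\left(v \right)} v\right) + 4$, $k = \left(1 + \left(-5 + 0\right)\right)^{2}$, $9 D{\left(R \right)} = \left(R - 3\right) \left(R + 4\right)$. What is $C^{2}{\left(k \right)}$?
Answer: $\frac{42250000}{81} \approx 5.2161 \cdot 10^{5}$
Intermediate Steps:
$D{\left(R \right)} = \frac{\left(-3 + R\right) \left(4 + R\right)}{9}$ ($D{\left(R \right)} = \frac{\left(R - 3\right) \left(R + 4\right)}{9} = \frac{\left(-3 + R\right) \left(4 + R\right)}{9}$)
$k = 16$ ($k = \left(1 - 5\right)^{2} = \left(-4\right)^{2} = 16$)
$C{\left(v \right)} = 4 + v^{2} + v \left(- \frac{4}{3} + \frac{v}{9} + \frac{v^{2}}{9}\right)$ ($C{\left(v \right)} = \left(v^{2} + \left(- \frac{4}{3} + \frac{v}{9} + \frac{v^{2}}{9}\right) v\right) + 4 = \left(v^{2} + v \left(- \frac{4}{3} + \frac{v}{9} + \frac{v^{2}}{9}\right)\right) + 4 = 4 + v^{2} + v \left(- \frac{4}{3} + \frac{v}{9} + \frac{v^{2}}{9}\right)$)
$C^{2}{\left(k \right)} = \left(4 - \frac{64}{3} + \frac{16^{3}}{9} + \frac{10 \cdot 16^{2}}{9}\right)^{2} = \left(4 - \frac{64}{3} + \frac{1}{9} \cdot 4096 + \frac{10}{9} \cdot 256\right)^{2} = \left(4 - \frac{64}{3} + \frac{4096}{9} + \frac{2560}{9}\right)^{2} = \left(\frac{6500}{9}\right)^{2} = \frac{42250000}{81}$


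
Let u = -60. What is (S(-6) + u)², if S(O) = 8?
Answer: 2704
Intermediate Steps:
(S(-6) + u)² = (8 - 60)² = (-52)² = 2704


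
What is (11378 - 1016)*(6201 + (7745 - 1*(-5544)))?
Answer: 201955380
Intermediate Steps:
(11378 - 1016)*(6201 + (7745 - 1*(-5544))) = 10362*(6201 + (7745 + 5544)) = 10362*(6201 + 13289) = 10362*19490 = 201955380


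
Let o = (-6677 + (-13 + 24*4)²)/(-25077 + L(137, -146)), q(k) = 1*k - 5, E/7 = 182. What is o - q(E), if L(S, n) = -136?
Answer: -31995509/25213 ≈ -1269.0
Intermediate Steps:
E = 1274 (E = 7*182 = 1274)
q(k) = -5 + k (q(k) = k - 5 = -5 + k)
o = -212/25213 (o = (-6677 + (-13 + 24*4)²)/(-25077 - 136) = (-6677 + (-13 + 96)²)/(-25213) = (-6677 + 83²)*(-1/25213) = (-6677 + 6889)*(-1/25213) = 212*(-1/25213) = -212/25213 ≈ -0.0084084)
o - q(E) = -212/25213 - (-5 + 1274) = -212/25213 - 1*1269 = -212/25213 - 1269 = -31995509/25213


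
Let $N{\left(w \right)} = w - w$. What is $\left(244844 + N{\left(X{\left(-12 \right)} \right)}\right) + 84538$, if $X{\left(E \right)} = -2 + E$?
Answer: $329382$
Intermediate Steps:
$N{\left(w \right)} = 0$
$\left(244844 + N{\left(X{\left(-12 \right)} \right)}\right) + 84538 = \left(244844 + 0\right) + 84538 = 244844 + 84538 = 329382$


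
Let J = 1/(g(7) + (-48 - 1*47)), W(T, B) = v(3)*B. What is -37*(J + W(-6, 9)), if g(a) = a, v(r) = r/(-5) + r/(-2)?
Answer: 307877/440 ≈ 699.72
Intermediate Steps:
v(r) = -7*r/10 (v(r) = r*(-1/5) + r*(-1/2) = -r/5 - r/2 = -7*r/10)
W(T, B) = -21*B/10 (W(T, B) = (-7/10*3)*B = -21*B/10)
J = -1/88 (J = 1/(7 + (-48 - 1*47)) = 1/(7 + (-48 - 47)) = 1/(7 - 95) = 1/(-88) = -1/88 ≈ -0.011364)
-37*(J + W(-6, 9)) = -37*(-1/88 - 21/10*9) = -37*(-1/88 - 189/10) = -37*(-8321/440) = 307877/440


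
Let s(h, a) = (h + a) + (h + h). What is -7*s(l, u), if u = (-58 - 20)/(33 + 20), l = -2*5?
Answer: 11676/53 ≈ 220.30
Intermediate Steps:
l = -10
u = -78/53 ≈ -1.4717
s(h, a) = a + 3*h (s(h, a) = (a + h) + 2*h = a + 3*h)
-7*s(l, u) = -7*(-78/53 + 3*(-10)) = -7*(-78/53 - 30) = -7*(-1668/53) = 11676/53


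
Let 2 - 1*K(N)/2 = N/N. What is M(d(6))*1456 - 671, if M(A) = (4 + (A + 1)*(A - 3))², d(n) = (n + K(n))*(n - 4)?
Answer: 73709329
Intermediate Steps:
K(N) = 2 (K(N) = 4 - 2*N/N = 4 - 2*1 = 4 - 2 = 2)
d(n) = (-4 + n)*(2 + n) (d(n) = (n + 2)*(n - 4) = (2 + n)*(-4 + n) = (-4 + n)*(2 + n))
M(A) = (4 + (1 + A)*(-3 + A))²
M(d(6))*1456 - 671 = (1 + (-8 + 6² - 2*6)² - 2*(-8 + 6² - 2*6))²*1456 - 671 = (1 + (-8 + 36 - 12)² - 2*(-8 + 36 - 12))²*1456 - 671 = (1 + 16² - 2*16)²*1456 - 671 = (1 + 256 - 32)²*1456 - 671 = 225²*1456 - 671 = 50625*1456 - 671 = 73710000 - 671 = 73709329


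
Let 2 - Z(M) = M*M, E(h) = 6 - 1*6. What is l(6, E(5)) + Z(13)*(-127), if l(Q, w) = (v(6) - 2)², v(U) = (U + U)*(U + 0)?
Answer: 26109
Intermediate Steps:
E(h) = 0 (E(h) = 6 - 6 = 0)
v(U) = 2*U² (v(U) = (2*U)*U = 2*U²)
Z(M) = 2 - M² (Z(M) = 2 - M*M = 2 - M²)
l(Q, w) = 4900 (l(Q, w) = (2*6² - 2)² = (2*36 - 2)² = (72 - 2)² = 70² = 4900)
l(6, E(5)) + Z(13)*(-127) = 4900 + (2 - 1*13²)*(-127) = 4900 + (2 - 1*169)*(-127) = 4900 + (2 - 169)*(-127) = 4900 - 167*(-127) = 4900 + 21209 = 26109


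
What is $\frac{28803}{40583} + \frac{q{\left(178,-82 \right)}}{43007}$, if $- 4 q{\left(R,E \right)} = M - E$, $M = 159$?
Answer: $\frac{4945141981}{6981412324} \approx 0.70833$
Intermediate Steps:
$q{\left(R,E \right)} = - \frac{159}{4} + \frac{E}{4}$ ($q{\left(R,E \right)} = - \frac{159 - E}{4} = - \frac{159}{4} + \frac{E}{4}$)
$\frac{28803}{40583} + \frac{q{\left(178,-82 \right)}}{43007} = \frac{28803}{40583} + \frac{- \frac{159}{4} + \frac{1}{4} \left(-82\right)}{43007} = 28803 \cdot \frac{1}{40583} + \left(- \frac{159}{4} - \frac{41}{2}\right) \frac{1}{43007} = \frac{28803}{40583} - \frac{241}{172028} = \frac{4945141981}{6981412324}$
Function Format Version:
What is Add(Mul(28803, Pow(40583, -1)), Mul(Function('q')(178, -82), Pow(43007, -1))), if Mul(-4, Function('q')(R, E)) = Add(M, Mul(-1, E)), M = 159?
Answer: Rational(4945141981, 6981412324) ≈ 0.70833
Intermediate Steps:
Function('q')(R, E) = Add(Rational(-159, 4), Mul(Rational(1, 4), E)) (Function('q')(R, E) = Mul(Rational(-1, 4), Add(159, Mul(-1, E))) = Add(Rational(-159, 4), Mul(Rational(1, 4), E)))
Add(Mul(28803, Pow(40583, -1)), Mul(Function('q')(178, -82), Pow(43007, -1))) = Add(Mul(28803, Pow(40583, -1)), Mul(Add(Rational(-159, 4), Mul(Rational(1, 4), -82)), Pow(43007, -1))) = Add(Mul(28803, Rational(1, 40583)), Mul(Add(Rational(-159, 4), Rational(-41, 2)), Rational(1, 43007))) = Add(Rational(28803, 40583), Mul(Rational(-241, 4), Rational(1, 43007))) = Add(Rational(28803, 40583), Rational(-241, 172028)) = Rational(4945141981, 6981412324)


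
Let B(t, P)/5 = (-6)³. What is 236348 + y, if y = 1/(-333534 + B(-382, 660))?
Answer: 79085349671/334614 ≈ 2.3635e+5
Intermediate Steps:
B(t, P) = -1080 (B(t, P) = 5*(-6)³ = 5*(-216) = -1080)
y = -1/334614 (y = 1/(-333534 - 1080) = 1/(-334614) = -1/334614 ≈ -2.9885e-6)
236348 + y = 236348 - 1/334614 = 79085349671/334614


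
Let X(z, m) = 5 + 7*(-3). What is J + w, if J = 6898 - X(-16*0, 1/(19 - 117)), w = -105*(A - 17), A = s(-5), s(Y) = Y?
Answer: 9224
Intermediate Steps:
A = -5
w = 2310 (w = -105*(-5 - 17) = -105*(-22) = 2310)
X(z, m) = -16 (X(z, m) = 5 - 21 = -16)
J = 6914 (J = 6898 - 1*(-16) = 6898 + 16 = 6914)
J + w = 6914 + 2310 = 9224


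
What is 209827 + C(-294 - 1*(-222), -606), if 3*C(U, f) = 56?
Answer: 629537/3 ≈ 2.0985e+5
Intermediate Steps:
C(U, f) = 56/3 (C(U, f) = (⅓)*56 = 56/3)
209827 + C(-294 - 1*(-222), -606) = 209827 + 56/3 = 629537/3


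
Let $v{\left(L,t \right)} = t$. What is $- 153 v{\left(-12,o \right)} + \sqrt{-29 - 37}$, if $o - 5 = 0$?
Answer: $-765 + i \sqrt{66} \approx -765.0 + 8.124 i$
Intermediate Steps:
$o = 5$ ($o = 5 + 0 = 5$)
$- 153 v{\left(-12,o \right)} + \sqrt{-29 - 37} = \left(-153\right) 5 + \sqrt{-29 - 37} = -765 + \sqrt{-66} = -765 + i \sqrt{66}$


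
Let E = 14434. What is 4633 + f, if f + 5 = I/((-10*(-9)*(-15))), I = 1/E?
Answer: 90180745199/19485900 ≈ 4628.0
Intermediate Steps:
I = 1/14434 ≈ 6.9281e-5
f = -97429501/19485900 (f = -5 + 1/(14434*((-10*(-9)*(-15)))) = -5 + 1/(14434*((90*(-15)))) = -5 + (1/14434)/(-1350) = -5 + (1/14434)*(-1/1350) = -5 - 1/19485900 = -97429501/19485900 ≈ -5.0000)
4633 + f = 4633 - 97429501/19485900 = 90180745199/19485900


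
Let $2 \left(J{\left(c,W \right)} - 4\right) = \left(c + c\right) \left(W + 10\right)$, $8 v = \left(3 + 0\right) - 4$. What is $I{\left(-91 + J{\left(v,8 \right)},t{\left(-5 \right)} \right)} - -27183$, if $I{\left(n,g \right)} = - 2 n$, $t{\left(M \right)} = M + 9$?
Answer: $\frac{54723}{2} \approx 27362.0$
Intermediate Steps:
$t{\left(M \right)} = 9 + M$
$v = - \frac{1}{8}$ ($v = \frac{\left(3 + 0\right) - 4}{8} = \frac{3 - 4}{8} = \frac{1}{8} \left(-1\right) = - \frac{1}{8} \approx -0.125$)
$J{\left(c,W \right)} = 4 + c \left(10 + W\right)$ ($J{\left(c,W \right)} = 4 + \frac{\left(c + c\right) \left(W + 10\right)}{2} = 4 + \frac{2 c \left(10 + W\right)}{2} = 4 + c \left(10 + W\right)$)
$I{\left(-91 + J{\left(v,8 \right)},t{\left(-5 \right)} \right)} - -27183 = - 2 \left(-91 + \left(4 + 10 \left(- \frac{1}{8}\right) + 8 \left(- \frac{1}{8}\right)\right)\right) - -27183 = - 2 \left(-91 - - \frac{7}{4}\right) + 27183 = - 2 \left(-91 + \frac{7}{4}\right) + 27183 = \left(-2\right) \left(- \frac{357}{4}\right) + 27183 = \frac{357}{2} + 27183 = \frac{54723}{2}$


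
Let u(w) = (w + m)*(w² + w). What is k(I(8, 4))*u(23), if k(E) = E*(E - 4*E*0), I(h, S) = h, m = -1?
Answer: 777216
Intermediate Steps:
k(E) = E² (k(E) = E*(E + 0) = E*E = E²)
u(w) = (-1 + w)*(w + w²) (u(w) = (w - 1)*(w² + w) = (-1 + w)*(w + w²))
k(I(8, 4))*u(23) = 8²*(23³ - 1*23) = 64*(12167 - 23) = 64*12144 = 777216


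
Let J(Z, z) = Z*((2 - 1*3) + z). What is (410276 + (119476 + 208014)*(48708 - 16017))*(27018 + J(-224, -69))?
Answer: 457141263706468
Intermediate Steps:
J(Z, z) = Z*(-1 + z) (J(Z, z) = Z*((2 - 3) + z) = Z*(-1 + z))
(410276 + (119476 + 208014)*(48708 - 16017))*(27018 + J(-224, -69)) = (410276 + (119476 + 208014)*(48708 - 16017))*(27018 - 224*(-1 - 69)) = (410276 + 327490*32691)*(27018 - 224*(-70)) = (410276 + 10705975590)*(27018 + 15680) = 10706385866*42698 = 457141263706468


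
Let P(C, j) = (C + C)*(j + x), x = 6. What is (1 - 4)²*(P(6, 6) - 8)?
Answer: 1224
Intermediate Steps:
P(C, j) = 2*C*(6 + j) (P(C, j) = (C + C)*(j + 6) = (2*C)*(6 + j) = 2*C*(6 + j))
(1 - 4)²*(P(6, 6) - 8) = (1 - 4)²*(2*6*(6 + 6) - 8) = (-3)²*(2*6*12 - 8) = 9*(144 - 8) = 9*136 = 1224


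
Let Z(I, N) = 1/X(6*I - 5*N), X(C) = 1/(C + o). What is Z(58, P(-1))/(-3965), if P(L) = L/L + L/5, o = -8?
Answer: -336/3965 ≈ -0.084741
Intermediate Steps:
P(L) = 1 + L/5 (P(L) = 1 + L*(1/5) = 1 + L/5)
X(C) = 1/(-8 + C) (X(C) = 1/(C - 8) = 1/(-8 + C))
Z(I, N) = -8 - 5*N + 6*I (Z(I, N) = 1/(1/(-8 + (6*I - 5*N))) = 1/(1/(-8 + (-5*N + 6*I))) = 1/(1/(-8 - 5*N + 6*I)) = -8 - 5*N + 6*I)
Z(58, P(-1))/(-3965) = (-8 - 5*(1 + (1/5)*(-1)) + 6*58)/(-3965) = (-8 - 5*(1 - 1/5) + 348)*(-1/3965) = (-8 - 5*4/5 + 348)*(-1/3965) = (-8 - 4 + 348)*(-1/3965) = 336*(-1/3965) = -336/3965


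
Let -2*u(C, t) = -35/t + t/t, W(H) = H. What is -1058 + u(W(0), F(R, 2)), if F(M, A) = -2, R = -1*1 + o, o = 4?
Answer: -4269/4 ≈ -1067.3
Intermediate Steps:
R = 3 (R = -1*1 + 4 = -1 + 4 = 3)
u(C, t) = -½ + 35/(2*t) (u(C, t) = -(-35/t + t/t)/2 = -(-35/t + 1)/2 = -(1 - 35/t)/2 = -½ + 35/(2*t))
-1058 + u(W(0), F(R, 2)) = -1058 + (½)*(35 - 1*(-2))/(-2) = -1058 + (½)*(-½)*(35 + 2) = -1058 + (½)*(-½)*37 = -1058 - 37/4 = -4269/4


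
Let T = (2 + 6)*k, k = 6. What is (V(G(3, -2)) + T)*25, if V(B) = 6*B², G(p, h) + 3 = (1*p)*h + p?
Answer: 6600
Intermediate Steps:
G(p, h) = -3 + p + h*p (G(p, h) = -3 + ((1*p)*h + p) = -3 + (p*h + p) = -3 + (h*p + p) = -3 + (p + h*p) = -3 + p + h*p)
T = 48 (T = (2 + 6)*6 = 8*6 = 48)
(V(G(3, -2)) + T)*25 = (6*(-3 + 3 - 2*3)² + 48)*25 = (6*(-3 + 3 - 6)² + 48)*25 = (6*(-6)² + 48)*25 = (6*36 + 48)*25 = (216 + 48)*25 = 264*25 = 6600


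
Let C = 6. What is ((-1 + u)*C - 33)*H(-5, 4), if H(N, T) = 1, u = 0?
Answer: -39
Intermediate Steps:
((-1 + u)*C - 33)*H(-5, 4) = ((-1 + 0)*6 - 33)*1 = (-1*6 - 33)*1 = (-6 - 33)*1 = -39*1 = -39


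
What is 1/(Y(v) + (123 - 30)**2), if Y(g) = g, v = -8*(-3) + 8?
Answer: 1/8681 ≈ 0.00011519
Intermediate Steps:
v = 32 (v = 24 + 8 = 32)
1/(Y(v) + (123 - 30)**2) = 1/(32 + (123 - 30)**2) = 1/(32 + 93**2) = 1/(32 + 8649) = 1/8681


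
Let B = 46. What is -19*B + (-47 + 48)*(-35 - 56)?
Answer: -965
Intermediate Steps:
-19*B + (-47 + 48)*(-35 - 56) = -19*46 + (-47 + 48)*(-35 - 56) = -874 + 1*(-91) = -874 - 91 = -965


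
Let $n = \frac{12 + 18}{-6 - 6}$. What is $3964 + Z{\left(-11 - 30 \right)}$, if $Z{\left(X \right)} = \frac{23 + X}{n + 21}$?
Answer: $\frac{146632}{37} \approx 3963.0$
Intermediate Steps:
$n = - \frac{5}{2}$ ($n = \frac{30}{-12} = 30 \left(- \frac{1}{12}\right) = - \frac{5}{2} \approx -2.5$)
$Z{\left(X \right)} = \frac{46}{37} + \frac{2 X}{37}$ ($Z{\left(X \right)} = \frac{23 + X}{- \frac{5}{2} + 21} = \frac{23 + X}{\frac{37}{2}} = \left(23 + X\right) \frac{2}{37} = \frac{46}{37} + \frac{2 X}{37}$)
$3964 + Z{\left(-11 - 30 \right)} = 3964 + \left(\frac{46}{37} + \frac{2 \left(-11 - 30\right)}{37}\right) = 3964 + \left(\frac{46}{37} + \frac{2}{37} \left(-41\right)\right) = 3964 + \left(\frac{46}{37} - \frac{82}{37}\right) = 3964 - \frac{36}{37} = \frac{146632}{37}$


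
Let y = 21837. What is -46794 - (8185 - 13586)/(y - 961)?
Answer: -976866143/20876 ≈ -46794.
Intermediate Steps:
-46794 - (8185 - 13586)/(y - 961) = -46794 - (8185 - 13586)/(21837 - 961) = -46794 - (-5401)/20876 = -46794 - 1*(-5401/20876) = -46794 + 5401/20876 = -976866143/20876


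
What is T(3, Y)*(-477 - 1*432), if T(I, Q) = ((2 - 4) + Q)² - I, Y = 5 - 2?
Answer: 1818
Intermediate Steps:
Y = 3
T(I, Q) = (-2 + Q)² - I
T(3, Y)*(-477 - 1*432) = ((-2 + 3)² - 1*3)*(-477 - 1*432) = (1² - 3)*(-477 - 432) = (1 - 3)*(-909) = -2*(-909) = 1818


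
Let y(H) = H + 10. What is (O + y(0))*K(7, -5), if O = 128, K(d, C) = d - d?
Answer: 0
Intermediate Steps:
K(d, C) = 0
y(H) = 10 + H
(O + y(0))*K(7, -5) = (128 + (10 + 0))*0 = (128 + 10)*0 = 138*0 = 0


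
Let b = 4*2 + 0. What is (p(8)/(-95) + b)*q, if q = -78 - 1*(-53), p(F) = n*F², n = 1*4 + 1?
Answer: -2200/19 ≈ -115.79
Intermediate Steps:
n = 5 (n = 4 + 1 = 5)
p(F) = 5*F²
q = -25 (q = -78 + 53 = -25)
b = 8 (b = 8 + 0 = 8)
(p(8)/(-95) + b)*q = ((5*8²)/(-95) + 8)*(-25) = ((5*64)*(-1/95) + 8)*(-25) = (320*(-1/95) + 8)*(-25) = (-64/19 + 8)*(-25) = (88/19)*(-25) = -2200/19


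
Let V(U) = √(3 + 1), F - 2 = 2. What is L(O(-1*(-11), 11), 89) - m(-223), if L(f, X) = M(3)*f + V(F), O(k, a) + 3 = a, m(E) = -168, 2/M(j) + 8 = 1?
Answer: 1174/7 ≈ 167.71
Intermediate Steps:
M(j) = -2/7 (M(j) = 2/(-8 + 1) = 2/(-7) = 2*(-⅐) = -2/7)
F = 4 (F = 2 + 2 = 4)
V(U) = 2 (V(U) = √4 = 2)
O(k, a) = -3 + a
L(f, X) = 2 - 2*f/7 (L(f, X) = -2*f/7 + 2 = 2 - 2*f/7)
L(O(-1*(-11), 11), 89) - m(-223) = (2 - 2*(-3 + 11)/7) - 1*(-168) = (2 - 2/7*8) + 168 = (2 - 16/7) + 168 = -2/7 + 168 = 1174/7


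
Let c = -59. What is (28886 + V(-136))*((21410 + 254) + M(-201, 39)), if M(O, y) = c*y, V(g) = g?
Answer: 556686250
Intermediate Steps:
M(O, y) = -59*y
(28886 + V(-136))*((21410 + 254) + M(-201, 39)) = (28886 - 136)*((21410 + 254) - 59*39) = 28750*(21664 - 2301) = 28750*19363 = 556686250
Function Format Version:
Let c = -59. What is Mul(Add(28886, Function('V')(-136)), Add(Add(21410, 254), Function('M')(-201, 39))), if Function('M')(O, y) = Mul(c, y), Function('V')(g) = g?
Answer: 556686250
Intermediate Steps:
Function('M')(O, y) = Mul(-59, y)
Mul(Add(28886, Function('V')(-136)), Add(Add(21410, 254), Function('M')(-201, 39))) = Mul(Add(28886, -136), Add(Add(21410, 254), Mul(-59, 39))) = Mul(28750, Add(21664, -2301)) = Mul(28750, 19363) = 556686250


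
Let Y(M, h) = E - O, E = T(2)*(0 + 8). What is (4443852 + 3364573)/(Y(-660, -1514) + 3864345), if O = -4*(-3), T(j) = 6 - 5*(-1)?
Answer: 7808425/3864421 ≈ 2.0206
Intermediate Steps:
T(j) = 11 (T(j) = 6 + 5 = 11)
E = 88 (E = 11*(0 + 8) = 11*8 = 88)
O = 12
Y(M, h) = 76 (Y(M, h) = 88 - 1*12 = 88 - 12 = 76)
(4443852 + 3364573)/(Y(-660, -1514) + 3864345) = (4443852 + 3364573)/(76 + 3864345) = 7808425/3864421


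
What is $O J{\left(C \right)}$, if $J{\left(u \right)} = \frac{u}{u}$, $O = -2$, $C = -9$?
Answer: $-2$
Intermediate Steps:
$J{\left(u \right)} = 1$
$O J{\left(C \right)} = \left(-2\right) 1 = -2$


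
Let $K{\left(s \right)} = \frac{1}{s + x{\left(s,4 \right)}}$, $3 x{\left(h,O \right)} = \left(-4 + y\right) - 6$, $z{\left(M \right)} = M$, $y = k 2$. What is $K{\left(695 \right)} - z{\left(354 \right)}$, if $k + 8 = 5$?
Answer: $- \frac{732423}{2069} \approx -354.0$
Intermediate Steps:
$k = -3$ ($k = -8 + 5 = -3$)
$y = -6$ ($y = \left(-3\right) 2 = -6$)
$x{\left(h,O \right)} = - \frac{16}{3}$ ($x{\left(h,O \right)} = \frac{\left(-4 - 6\right) - 6}{3} = \frac{-10 - 6}{3} = \frac{1}{3} \left(-16\right) = - \frac{16}{3}$)
$K{\left(s \right)} = \frac{1}{- \frac{16}{3} + s}$ ($K{\left(s \right)} = \frac{1}{s - \frac{16}{3}} = \frac{1}{- \frac{16}{3} + s}$)
$K{\left(695 \right)} - z{\left(354 \right)} = \frac{3}{-16 + 3 \cdot 695} - 354 = \frac{3}{-16 + 2085} - 354 = \frac{3}{2069} - 354 = - \frac{732423}{2069}$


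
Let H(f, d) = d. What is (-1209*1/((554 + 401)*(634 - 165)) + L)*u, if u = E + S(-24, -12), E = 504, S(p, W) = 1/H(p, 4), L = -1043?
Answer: -471126517399/895790 ≈ -5.2593e+5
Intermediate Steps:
S(p, W) = ¼ (S(p, W) = 1/4 = ¼)
u = 2017/4 (u = 504 + ¼ = 2017/4 ≈ 504.25)
(-1209*1/((554 + 401)*(634 - 165)) + L)*u = (-1209*1/((554 + 401)*(634 - 165)) - 1043)*(2017/4) = (-1209/(955*469) - 1043)*(2017/4) = (-1209/447895 - 1043)*(2017/4) = -467155694/447895*2017/4 = -471126517399/895790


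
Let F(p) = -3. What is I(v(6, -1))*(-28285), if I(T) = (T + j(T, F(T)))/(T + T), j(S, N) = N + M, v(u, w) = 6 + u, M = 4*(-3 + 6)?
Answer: -197995/8 ≈ -24749.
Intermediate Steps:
M = 12 (M = 4*3 = 12)
j(S, N) = 12 + N (j(S, N) = N + 12 = 12 + N)
I(T) = (9 + T)/(2*T) (I(T) = (T + (12 - 3))/(T + T) = (T + 9)/((2*T)) = (9 + T)*(1/(2*T)) = (9 + T)/(2*T))
I(v(6, -1))*(-28285) = ((9 + (6 + 6))/(2*(6 + 6)))*(-28285) = ((½)*(9 + 12)/12)*(-28285) = ((½)*(1/12)*21)*(-28285) = (7/8)*(-28285) = -197995/8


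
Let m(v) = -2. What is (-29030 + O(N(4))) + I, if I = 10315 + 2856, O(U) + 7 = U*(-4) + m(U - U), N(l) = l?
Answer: -15884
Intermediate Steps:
O(U) = -9 - 4*U (O(U) = -7 + (U*(-4) - 2) = -7 + (-4*U - 2) = -7 + (-2 - 4*U) = -9 - 4*U)
I = 13171
(-29030 + O(N(4))) + I = (-29030 + (-9 - 4*4)) + 13171 = (-29030 + (-9 - 16)) + 13171 = (-29030 - 25) + 13171 = -29055 + 13171 = -15884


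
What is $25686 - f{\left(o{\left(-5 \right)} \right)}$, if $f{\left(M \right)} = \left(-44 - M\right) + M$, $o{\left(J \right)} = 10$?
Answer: $25730$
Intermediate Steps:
$f{\left(M \right)} = -44$
$25686 - f{\left(o{\left(-5 \right)} \right)} = 25686 - -44 = 25686 + 44 = 25730$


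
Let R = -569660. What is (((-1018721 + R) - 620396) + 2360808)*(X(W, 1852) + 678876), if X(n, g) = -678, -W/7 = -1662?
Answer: 103107120138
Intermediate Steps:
W = 11634 (W = -7*(-1662) = 11634)
(((-1018721 + R) - 620396) + 2360808)*(X(W, 1852) + 678876) = (((-1018721 - 569660) - 620396) + 2360808)*(-678 + 678876) = ((-1588381 - 620396) + 2360808)*678198 = (-2208777 + 2360808)*678198 = 152031*678198 = 103107120138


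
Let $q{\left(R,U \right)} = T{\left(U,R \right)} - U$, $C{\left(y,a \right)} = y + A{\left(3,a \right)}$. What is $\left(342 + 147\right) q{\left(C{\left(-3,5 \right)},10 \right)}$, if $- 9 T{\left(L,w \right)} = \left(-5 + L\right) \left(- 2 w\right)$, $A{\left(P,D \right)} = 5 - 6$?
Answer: $- \frac{21190}{3} \approx -7063.3$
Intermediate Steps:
$A{\left(P,D \right)} = -1$ ($A{\left(P,D \right)} = 5 - 6 = -1$)
$T{\left(L,w \right)} = \frac{2 w \left(-5 + L\right)}{9}$ ($T{\left(L,w \right)} = - \frac{\left(-5 + L\right) \left(- 2 w\right)}{9} = - \frac{\left(-2\right) w \left(-5 + L\right)}{9} = \frac{2 w \left(-5 + L\right)}{9}$)
$C{\left(y,a \right)} = -1 + y$ ($C{\left(y,a \right)} = y - 1 = -1 + y$)
$q{\left(R,U \right)} = - U + \frac{2 R \left(-5 + U\right)}{9}$ ($q{\left(R,U \right)} = \frac{2 R \left(-5 + U\right)}{9} - U = - U + \frac{2 R \left(-5 + U\right)}{9}$)
$\left(342 + 147\right) q{\left(C{\left(-3,5 \right)},10 \right)} = \left(342 + 147\right) \left(\left(-1\right) 10 + \frac{2 \left(-1 - 3\right) \left(-5 + 10\right)}{9}\right) = 489 \left(-10 + \frac{2}{9} \left(-4\right) 5\right) = 489 \left(-10 - \frac{40}{9}\right) = 489 \left(- \frac{130}{9}\right) = - \frac{21190}{3}$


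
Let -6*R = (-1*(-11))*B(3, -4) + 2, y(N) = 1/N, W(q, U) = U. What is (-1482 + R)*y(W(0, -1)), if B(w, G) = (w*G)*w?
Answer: 4249/3 ≈ 1416.3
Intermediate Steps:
B(w, G) = G*w**2 (B(w, G) = (G*w)*w = G*w**2)
R = 197/3 (R = -((-1*(-11))*(-4*3**2) + 2)/6 = -(11*(-4*9) + 2)/6 = -(11*(-36) + 2)/6 = -(-396 + 2)/6 = -1/6*(-394) = 197/3 ≈ 65.667)
(-1482 + R)*y(W(0, -1)) = (-1482 + 197/3)/(-1) = -4249/3*(-1) = 4249/3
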